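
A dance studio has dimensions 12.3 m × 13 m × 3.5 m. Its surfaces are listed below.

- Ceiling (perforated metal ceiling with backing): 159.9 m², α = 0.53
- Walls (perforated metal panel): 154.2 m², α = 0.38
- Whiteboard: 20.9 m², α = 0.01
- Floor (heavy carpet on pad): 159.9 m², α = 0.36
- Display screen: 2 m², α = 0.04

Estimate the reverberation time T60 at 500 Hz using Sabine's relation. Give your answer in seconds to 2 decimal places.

Equivalent absorption area: A = 159.9×0.53 + 154.2×0.38 + 20.9×0.01 + 159.9×0.36 + 2×0.04 = 201.196 m².
Volume V = 12.3 × 13 × 3.5 = 559.65 m³.
Sabine: RT60 = 0.161 × 559.65 / 201.196 = 0.45 s.

0.45 sec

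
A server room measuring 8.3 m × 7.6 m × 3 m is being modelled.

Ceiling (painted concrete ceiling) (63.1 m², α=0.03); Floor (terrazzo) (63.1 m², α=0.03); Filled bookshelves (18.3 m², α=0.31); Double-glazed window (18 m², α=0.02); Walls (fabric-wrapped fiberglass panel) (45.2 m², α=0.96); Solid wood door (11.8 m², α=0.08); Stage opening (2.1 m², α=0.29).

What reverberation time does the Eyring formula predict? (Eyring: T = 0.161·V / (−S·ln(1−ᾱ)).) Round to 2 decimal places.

0.48 s

S = Σ Sᵢ = 221.6 m².
Σ(Sᵢαᵢ) = 63.1·0.03 + 63.1·0.03 + 18.3·0.31 + 18·0.02 + 45.2·0.96 + 11.8·0.08 + 2.1·0.29 = 54.764.
Mean coefficient ᾱ = A/S = 0.2471.
−S·ln(1−ᾱ) = −221.6 × ln(1 − 0.2471) = 62.895.
V = 8.3 × 7.6 × 3 = 189.24 m³.
T = 0.161·V/[−S·ln(1−ᾱ)] = 0.161·189.24/62.895 = 0.48 s.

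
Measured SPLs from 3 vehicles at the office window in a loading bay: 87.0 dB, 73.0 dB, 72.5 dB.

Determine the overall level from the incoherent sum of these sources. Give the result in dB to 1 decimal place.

87.3 dB

Σ 10^(Lᵢ/10) = 5.389e+08.
Back to dB: 10·log₁₀ Σ = 87.3 dB.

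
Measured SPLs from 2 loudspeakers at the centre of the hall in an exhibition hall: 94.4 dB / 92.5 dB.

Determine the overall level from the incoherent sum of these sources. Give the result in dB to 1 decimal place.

96.6 dB

Σ 10^(Lᵢ/10) = 4.533e+09.
Back to dB: 10·log₁₀ Σ = 96.6 dB.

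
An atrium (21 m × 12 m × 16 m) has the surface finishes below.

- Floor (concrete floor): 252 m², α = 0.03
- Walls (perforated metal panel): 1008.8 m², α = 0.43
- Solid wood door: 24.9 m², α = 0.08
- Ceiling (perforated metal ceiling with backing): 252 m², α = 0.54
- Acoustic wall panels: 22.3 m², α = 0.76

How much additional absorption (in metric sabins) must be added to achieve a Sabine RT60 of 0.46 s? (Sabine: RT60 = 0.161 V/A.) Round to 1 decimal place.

Equivalent absorption area: A₁ = 252·0.03 + 1008.8·0.43 + 24.9·0.08 + 252·0.54 + 22.3·0.76 = 596.364 m².
V = 4032 m³. Required absorption A₂ = 0.161 × 4032 / 0.46 = 1411.200 sabins.
Additional absorption ΔA = 1411.200 − 596.364 = 814.8 sabins.

814.8 sabins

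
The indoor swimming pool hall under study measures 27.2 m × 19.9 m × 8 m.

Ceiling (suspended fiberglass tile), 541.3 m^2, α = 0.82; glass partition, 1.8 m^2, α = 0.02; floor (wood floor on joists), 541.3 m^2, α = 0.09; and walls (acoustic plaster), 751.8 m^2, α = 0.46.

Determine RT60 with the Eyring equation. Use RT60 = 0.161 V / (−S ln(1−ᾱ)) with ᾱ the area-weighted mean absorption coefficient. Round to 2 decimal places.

0.62 s

S = Σ Sᵢ = 1836.2 m^2.
Absorption A = 541.3×0.82 + 1.8×0.02 + 541.3×0.09 + 751.8×0.46 = 838.447 sabins.
Mean coefficient ᾱ = A/S = 0.4566.
−S·ln(1−ᾱ) = −1836.2 × ln(1 − 0.4566) = 1119.916.
V = 27.2 × 19.9 × 8 = 4330.24 m³.
RT60 = 0.161 × 4330.24 / 1119.916 = 0.62 s.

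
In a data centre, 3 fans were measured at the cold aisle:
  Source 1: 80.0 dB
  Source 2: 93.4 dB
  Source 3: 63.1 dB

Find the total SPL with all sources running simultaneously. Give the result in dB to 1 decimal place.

Σ 10^(Lᵢ/10) = 2.29e+09.
L_total = 10·log₁₀(2.29e+09) = 93.6 dB.

93.6 dB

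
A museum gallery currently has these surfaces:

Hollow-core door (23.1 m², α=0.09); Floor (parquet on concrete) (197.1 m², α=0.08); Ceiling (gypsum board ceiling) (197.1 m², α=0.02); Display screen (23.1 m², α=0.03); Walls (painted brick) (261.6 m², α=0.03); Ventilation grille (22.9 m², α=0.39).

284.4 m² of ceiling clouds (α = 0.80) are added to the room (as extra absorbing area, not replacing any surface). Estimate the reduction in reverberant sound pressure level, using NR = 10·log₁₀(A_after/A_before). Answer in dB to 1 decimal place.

Equivalent absorption area: A_before = 23.1×0.09 + 197.1×0.08 + 197.1×0.02 + 23.1×0.03 + 261.6×0.03 + 22.9×0.39 = 39.261 m².
Treatment contributes 284.4·0.80 = 227.520 sabins.
New total A_after = 266.781 sabins.
Reduction = 10 log₁₀(A_after/A_before) = 10 log₁₀(6.7951) = 8.3 dB.

8.3 dB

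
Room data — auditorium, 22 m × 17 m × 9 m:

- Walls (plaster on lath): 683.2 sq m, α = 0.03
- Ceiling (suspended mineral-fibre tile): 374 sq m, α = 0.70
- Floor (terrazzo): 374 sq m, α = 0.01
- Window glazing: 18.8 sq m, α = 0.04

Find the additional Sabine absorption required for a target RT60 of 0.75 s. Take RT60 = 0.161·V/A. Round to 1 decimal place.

A₁ = Σ Sᵢαᵢ = 683.2×0.03 + 374×0.70 + 374×0.01 + 18.8×0.04 = 286.788 sabins.
For T = 0.75 s, need A₂ = 0.161·V/T = 0.161·3366/0.75 = 722.568 sabins.
Additional absorption ΔA = 722.568 − 286.788 = 435.8 sabins.

435.8 sabins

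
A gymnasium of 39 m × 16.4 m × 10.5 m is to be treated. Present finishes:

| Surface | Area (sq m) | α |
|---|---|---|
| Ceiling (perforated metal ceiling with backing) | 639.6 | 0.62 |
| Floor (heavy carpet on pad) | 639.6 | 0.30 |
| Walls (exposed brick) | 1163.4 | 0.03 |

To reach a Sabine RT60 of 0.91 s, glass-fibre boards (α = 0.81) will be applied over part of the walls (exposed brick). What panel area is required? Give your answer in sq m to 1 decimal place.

724.2

Total absorption A₁ = 639.6×0.62 + 639.6×0.30 + 1163.4×0.03
  = 396.552 + 191.880 + 34.902 = 623.334 sq m sabins.
Required A₂ = 0.161·6715.8/0.91 = 1188.180 sabins.
ΔA needed = 1188.180 − 623.334 = 564.846 sabins.
Net gain per sq m: Δα = 0.81 − 0.03 = 0.78.
Area = ΔA/Δα = 564.846/0.78 = 724.2 sq m.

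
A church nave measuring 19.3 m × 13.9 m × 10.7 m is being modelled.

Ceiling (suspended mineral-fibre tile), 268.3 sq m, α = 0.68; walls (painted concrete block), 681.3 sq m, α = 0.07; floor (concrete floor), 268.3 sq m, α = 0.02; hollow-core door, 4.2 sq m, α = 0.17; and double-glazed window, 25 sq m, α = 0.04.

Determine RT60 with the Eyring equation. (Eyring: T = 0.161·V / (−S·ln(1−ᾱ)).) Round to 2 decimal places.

Total surface area S = 268.3 + 681.3 + 268.3 + 4.2 + 25 = 1247.1 sq m.
Absorption A = 268.3·0.68 + 681.3·0.07 + 268.3·0.02 + 4.2·0.17 + 25·0.04 = 237.215 sabins.
ᾱ = 237.215 / 1247.1 = 0.1902.
−S·ln(1−ᾱ) = −1247.1 × ln(1 − 0.1902) = 263.098.
V = 19.3 × 13.9 × 10.7 = 2870.489 m³.
T = 0.161·V/[−S·ln(1−ᾱ)] = 0.161·2870.489/263.098 = 1.76 s.

1.76 seconds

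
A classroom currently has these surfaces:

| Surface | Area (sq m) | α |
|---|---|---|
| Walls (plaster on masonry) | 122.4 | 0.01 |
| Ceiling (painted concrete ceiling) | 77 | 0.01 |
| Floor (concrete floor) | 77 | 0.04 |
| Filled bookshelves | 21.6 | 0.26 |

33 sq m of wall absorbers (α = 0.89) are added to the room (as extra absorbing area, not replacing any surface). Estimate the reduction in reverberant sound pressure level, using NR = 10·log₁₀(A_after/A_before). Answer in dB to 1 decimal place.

5.7 dB

A_before = Σ Sᵢαᵢ = 122.4×0.01 + 77×0.01 + 77×0.04 + 21.6×0.26 = 10.690 sabins.
Added absorption = 33 × 0.89 = 29.370 sabins.
A_after = 10.690 + 29.370 = 40.060 sabins.
Reduction = 10 log₁₀(A_after/A_before) = 10 log₁₀(3.7474) = 5.7 dB.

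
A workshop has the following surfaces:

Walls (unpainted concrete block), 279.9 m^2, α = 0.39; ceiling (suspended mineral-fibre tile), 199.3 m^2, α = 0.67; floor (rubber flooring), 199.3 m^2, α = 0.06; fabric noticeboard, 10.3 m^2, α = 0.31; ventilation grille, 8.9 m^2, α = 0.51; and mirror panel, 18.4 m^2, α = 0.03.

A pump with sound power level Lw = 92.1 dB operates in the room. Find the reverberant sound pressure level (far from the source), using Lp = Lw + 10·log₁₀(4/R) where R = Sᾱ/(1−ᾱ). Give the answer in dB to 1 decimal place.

Σ(Sᵢαᵢ) = 279.9·0.39 + 199.3·0.67 + 199.3·0.06 + 10.3·0.31 + 8.9·0.51 + 18.4·0.03 = 262.934; total area S = 716.1 m^2.
ᾱ = 0.3672, so room constant R = A/(1−ᾱ) = 415.509 m^2.
Lp = 92.1 + 10·log₁₀(4/415.509) = 92.1 + (-20.17) = 71.9 dB.

71.9 dB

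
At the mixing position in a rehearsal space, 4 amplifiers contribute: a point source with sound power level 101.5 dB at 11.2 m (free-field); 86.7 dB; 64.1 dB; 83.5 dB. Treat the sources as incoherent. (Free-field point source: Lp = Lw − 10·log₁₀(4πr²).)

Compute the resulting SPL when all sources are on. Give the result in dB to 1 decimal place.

88.5 dB

Source at 11.2 m: Lp = 101.5 − 10·log₁₀(4π·11.2²) = 101.5 − 10·log₁₀(1576.326) = 69.5 dB.
Sum in the linear (power) domain: Σ 10^(Lᵢ/10) = 10^(69.5/10) + 10^(86.7/10) + 10^(64.1/10) + 10^(83.5/10) = 7.031e+08.
L_total = 10·log₁₀(7.031e+08) = 88.5 dB.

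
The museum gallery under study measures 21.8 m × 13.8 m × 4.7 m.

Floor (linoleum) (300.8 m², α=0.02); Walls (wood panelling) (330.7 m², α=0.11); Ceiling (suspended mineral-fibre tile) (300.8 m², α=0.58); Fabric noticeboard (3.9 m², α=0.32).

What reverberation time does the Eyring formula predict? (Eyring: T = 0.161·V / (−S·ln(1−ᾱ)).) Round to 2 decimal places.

0.92 seconds

S = Σ Sᵢ = 936.2 m².
Σ(Sᵢαᵢ) = 300.8×0.02 + 330.7×0.11 + 300.8×0.58 + 3.9×0.32 = 218.105.
ᾱ = 218.105 / 936.2 = 0.2330.
Eyring denominator: −S ln(1−ᾱ) = 248.344.
V = 21.8 × 13.8 × 4.7 = 1413.948 m³.
RT60 = 0.161 × 1413.948 / 248.344 = 0.92 s.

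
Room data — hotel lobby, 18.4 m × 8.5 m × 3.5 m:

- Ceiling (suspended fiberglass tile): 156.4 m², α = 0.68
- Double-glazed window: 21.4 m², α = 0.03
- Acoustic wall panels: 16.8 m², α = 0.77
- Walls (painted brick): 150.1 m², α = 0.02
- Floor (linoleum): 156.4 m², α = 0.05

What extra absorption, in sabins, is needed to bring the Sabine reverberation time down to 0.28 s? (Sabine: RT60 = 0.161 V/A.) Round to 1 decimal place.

184.0 sabins

A₁ = Σ Sᵢαᵢ = 156.4×0.68 + 21.4×0.03 + 16.8×0.77 + 150.1×0.02 + 156.4×0.05 = 130.752 sabins.
V = 547.4 m³. Required absorption A₂ = 0.161 × 547.4 / 0.28 = 314.755 sabins.
Additional absorption ΔA = 314.755 − 130.752 = 184.0 sabins.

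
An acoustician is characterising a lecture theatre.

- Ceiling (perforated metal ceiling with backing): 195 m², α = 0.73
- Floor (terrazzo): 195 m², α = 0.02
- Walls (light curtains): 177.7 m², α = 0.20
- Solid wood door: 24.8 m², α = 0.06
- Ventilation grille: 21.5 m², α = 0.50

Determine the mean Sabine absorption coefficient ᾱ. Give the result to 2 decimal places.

Total surface area S = 614.0 m².
Σ(Sᵢαᵢ) = 195×0.73 + 195×0.02 + 177.7×0.20 + 24.8×0.06 + 21.5×0.50 = 194.028.
ᾱ = 194.028 / 614.0 = 0.32.

0.32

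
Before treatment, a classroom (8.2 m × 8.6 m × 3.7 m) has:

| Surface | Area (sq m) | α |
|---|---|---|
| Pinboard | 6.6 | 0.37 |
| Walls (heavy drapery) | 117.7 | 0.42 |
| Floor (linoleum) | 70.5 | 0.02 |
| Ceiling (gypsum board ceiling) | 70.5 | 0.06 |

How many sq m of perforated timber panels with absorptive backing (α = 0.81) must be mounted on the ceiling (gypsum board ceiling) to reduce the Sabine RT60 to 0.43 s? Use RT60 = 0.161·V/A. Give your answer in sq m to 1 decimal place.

53.6

Equivalent absorption area: A₁ = 6.6×0.37 + 117.7×0.42 + 70.5×0.02 + 70.5×0.06 = 57.516 sq m.
V = 260.924 m³. Target absorption A₂ = 0.161 × 260.924 / 0.43 = 97.695 sabins.
ΔA needed = 97.695 − 57.516 = 40.179 sabins.
Each sq m of panel replacing the ceiling (gypsum board ceiling) adds (0.81 − 0.06) = 0.75 sabins.
Panel area = 40.179 / 0.75 = 53.6 sq m.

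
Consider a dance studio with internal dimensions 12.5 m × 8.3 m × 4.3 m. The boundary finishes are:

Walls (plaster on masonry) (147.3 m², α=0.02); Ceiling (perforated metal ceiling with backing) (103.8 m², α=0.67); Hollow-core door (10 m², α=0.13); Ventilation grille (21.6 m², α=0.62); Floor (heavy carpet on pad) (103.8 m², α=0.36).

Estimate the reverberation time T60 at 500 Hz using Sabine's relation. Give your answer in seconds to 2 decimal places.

Equivalent absorption area: A = 147.3×0.02 + 103.8×0.67 + 10×0.13 + 21.6×0.62 + 103.8×0.36 = 124.552 m².
V = 12.5·8.3·4.3 = 446.125 m³.
RT60 = 0.161 · V / A = 0.161 × 446.125 / 124.552 = 0.58 s.

0.58 s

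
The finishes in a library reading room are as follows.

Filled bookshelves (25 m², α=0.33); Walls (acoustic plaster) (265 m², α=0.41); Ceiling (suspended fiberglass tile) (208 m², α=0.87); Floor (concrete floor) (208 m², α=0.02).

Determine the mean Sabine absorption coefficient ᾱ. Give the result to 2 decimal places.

Total surface area S = 706.0 m².
A = 25×0.33 + 265×0.41 + 208×0.87 + 208×0.02 = 302.020 sabins.
ᾱ = 302.020 / 706.0 = 0.43.

0.43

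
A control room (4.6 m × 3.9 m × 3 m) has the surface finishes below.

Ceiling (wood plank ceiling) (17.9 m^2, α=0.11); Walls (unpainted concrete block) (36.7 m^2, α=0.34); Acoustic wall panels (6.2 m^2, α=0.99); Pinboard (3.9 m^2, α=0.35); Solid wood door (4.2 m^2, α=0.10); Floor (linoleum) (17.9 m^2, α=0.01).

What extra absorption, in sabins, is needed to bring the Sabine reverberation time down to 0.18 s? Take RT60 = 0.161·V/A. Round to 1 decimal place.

25.6 sabins

Summing Sᵢαᵢ: 1.969 + 12.478 + 6.138 + 1.365 + 0.420 + 0.179 → A₁ = 22.549 sabins.
For T = 0.18 s, need A₂ = 0.161·V/T = 0.161·53.82/0.18 = 48.139 sabins.
ΔA = A₂ − A₁ = 48.139 − 22.549 = 25.6 sabins.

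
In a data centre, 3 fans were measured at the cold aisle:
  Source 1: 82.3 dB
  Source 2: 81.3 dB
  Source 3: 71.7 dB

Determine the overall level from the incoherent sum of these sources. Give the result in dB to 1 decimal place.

Converting to relative power and adding: 10^(82.3/10) + 10^(81.3/10) + 10^(71.7/10) = 3.195e+08.
Back to dB: 10·log₁₀ Σ = 85.0 dB.

85.0 dB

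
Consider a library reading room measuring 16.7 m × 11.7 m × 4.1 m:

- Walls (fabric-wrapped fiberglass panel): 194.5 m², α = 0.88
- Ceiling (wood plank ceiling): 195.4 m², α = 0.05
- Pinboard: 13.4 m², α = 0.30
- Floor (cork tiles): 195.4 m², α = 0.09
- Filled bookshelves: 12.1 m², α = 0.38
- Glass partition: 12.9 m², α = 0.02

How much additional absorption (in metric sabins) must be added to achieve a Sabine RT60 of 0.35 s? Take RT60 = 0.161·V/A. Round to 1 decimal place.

161.1 sabins

A₁ = Σ Sᵢαᵢ = 194.5×0.88 + 195.4×0.05 + 13.4×0.30 + 195.4×0.09 + 12.1×0.38 + 12.9×0.02 = 207.392 sabins.
For T = 0.35 s, need A₂ = 0.161·V/T = 0.161·801.099/0.35 = 368.506 sabins.
Shortfall: 368.506 − 207.392 = 161.1 sabins.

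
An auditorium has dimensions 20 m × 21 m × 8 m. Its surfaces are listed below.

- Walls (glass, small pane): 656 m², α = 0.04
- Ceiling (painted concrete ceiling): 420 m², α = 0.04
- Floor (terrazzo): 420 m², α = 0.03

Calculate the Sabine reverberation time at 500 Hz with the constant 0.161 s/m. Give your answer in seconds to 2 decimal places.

Total absorption A = 656*0.04 + 420*0.04 + 420*0.03
  = 26.240 + 16.800 + 12.600 = 55.640 m² sabins.
V = 20·21·8 = 3360 m³.
RT60 = 0.161 · V / A = 0.161 × 3360 / 55.640 = 9.72 s.

9.72 seconds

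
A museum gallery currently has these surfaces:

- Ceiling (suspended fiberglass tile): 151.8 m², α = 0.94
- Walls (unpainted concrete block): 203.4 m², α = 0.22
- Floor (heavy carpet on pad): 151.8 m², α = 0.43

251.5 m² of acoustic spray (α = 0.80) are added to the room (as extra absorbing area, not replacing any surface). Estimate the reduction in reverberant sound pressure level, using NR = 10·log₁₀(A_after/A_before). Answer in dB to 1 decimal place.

2.5 dB

Equivalent absorption area: A_before = 151.8×0.94 + 203.4×0.22 + 151.8×0.43 = 252.714 m².
Treatment contributes 251.5·0.80 = 201.200 sabins.
New total A_after = 453.914 sabins.
Reduction = 10 log₁₀(A_after/A_before) = 10 log₁₀(1.7962) = 2.5 dB.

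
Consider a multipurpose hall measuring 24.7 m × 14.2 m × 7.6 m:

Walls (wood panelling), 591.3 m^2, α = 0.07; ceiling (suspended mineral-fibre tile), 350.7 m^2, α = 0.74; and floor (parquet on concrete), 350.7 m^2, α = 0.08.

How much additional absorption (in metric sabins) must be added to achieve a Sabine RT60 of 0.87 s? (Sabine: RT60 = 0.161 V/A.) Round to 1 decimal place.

A₁ = Σ Sᵢαᵢ = 591.3*0.07 + 350.7*0.74 + 350.7*0.08 = 328.965 sabins.
V = 2665.624 m³. Required absorption A₂ = 0.161 × 2665.624 / 0.87 = 493.294 sabins.
ΔA = A₂ − A₁ = 493.294 − 328.965 = 164.3 sabins.

164.3 sabins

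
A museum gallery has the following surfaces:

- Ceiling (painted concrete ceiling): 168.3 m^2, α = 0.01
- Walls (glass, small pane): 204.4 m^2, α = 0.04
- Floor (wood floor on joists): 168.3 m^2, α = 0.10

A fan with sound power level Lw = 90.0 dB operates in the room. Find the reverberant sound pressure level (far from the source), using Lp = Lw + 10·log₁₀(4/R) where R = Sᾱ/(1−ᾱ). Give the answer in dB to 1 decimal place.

81.5 dB

A = 26.689 sabins; S = 541.0 m^2.
ᾱ = 0.0493, so room constant R = A/(1−ᾱ) = 28.073 m^2.
Lp = Lw + 10 log₁₀(4/R) = 90.0 -8.46 = 81.5 dB.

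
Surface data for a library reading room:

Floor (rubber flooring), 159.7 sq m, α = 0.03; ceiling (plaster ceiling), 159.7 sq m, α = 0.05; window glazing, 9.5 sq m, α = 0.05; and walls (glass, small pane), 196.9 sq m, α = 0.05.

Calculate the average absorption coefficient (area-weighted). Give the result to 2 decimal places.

0.04

S = Σ Sᵢ = 159.7 + 159.7 + 9.5 + 196.9 = 525.8 sq m.
Weighted sum Σ Sα = 23.096.
ᾱ = A/S = 0.04.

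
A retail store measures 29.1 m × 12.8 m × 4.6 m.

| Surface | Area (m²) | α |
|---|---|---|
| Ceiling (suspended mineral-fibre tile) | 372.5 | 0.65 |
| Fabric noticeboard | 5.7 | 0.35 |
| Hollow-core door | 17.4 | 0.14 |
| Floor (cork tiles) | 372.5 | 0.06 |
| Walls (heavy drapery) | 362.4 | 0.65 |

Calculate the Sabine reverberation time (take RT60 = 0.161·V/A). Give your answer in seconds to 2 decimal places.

0.55 s

Summing Sᵢαᵢ: 242.125 + 1.995 + 2.436 + 22.350 + 235.560 → A = 504.466 sabins.
V = 29.1·12.8·4.6 = 1713.408 m³.
RT60 = 0.161 · V / A = 0.161 × 1713.408 / 504.466 = 0.55 s.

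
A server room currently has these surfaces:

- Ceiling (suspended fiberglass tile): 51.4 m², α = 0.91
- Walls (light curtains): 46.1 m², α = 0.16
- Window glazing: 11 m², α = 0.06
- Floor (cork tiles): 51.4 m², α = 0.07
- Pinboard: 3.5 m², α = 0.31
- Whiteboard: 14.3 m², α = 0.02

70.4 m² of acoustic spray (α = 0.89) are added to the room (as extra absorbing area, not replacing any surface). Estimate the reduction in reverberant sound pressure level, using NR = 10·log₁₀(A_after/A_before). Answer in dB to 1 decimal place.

3.1 dB

Summing Sᵢαᵢ: 46.774 + 7.376 + 0.660 + 3.598 + 1.085 + 0.286 → A_before = 59.779 sabins.
Treatment contributes 70.4·0.89 = 62.656 sabins.
New total A_after = 122.435 sabins.
NR = 10·log₁₀(122.435/59.779) = 3.1 dB.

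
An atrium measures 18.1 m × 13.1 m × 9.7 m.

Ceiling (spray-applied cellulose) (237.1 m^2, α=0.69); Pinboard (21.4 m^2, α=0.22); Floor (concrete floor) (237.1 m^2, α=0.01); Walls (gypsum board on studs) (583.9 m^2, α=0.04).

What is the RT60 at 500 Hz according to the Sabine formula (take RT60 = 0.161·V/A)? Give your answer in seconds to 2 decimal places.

Summing Sᵢαᵢ: 163.599 + 4.708 + 2.371 + 23.356 → A = 194.034 sabins.
Room volume: 2299.967 m³.
T = 0.161 V/A = 0.161·2299.967/194.034 = 1.91 s.

1.91 seconds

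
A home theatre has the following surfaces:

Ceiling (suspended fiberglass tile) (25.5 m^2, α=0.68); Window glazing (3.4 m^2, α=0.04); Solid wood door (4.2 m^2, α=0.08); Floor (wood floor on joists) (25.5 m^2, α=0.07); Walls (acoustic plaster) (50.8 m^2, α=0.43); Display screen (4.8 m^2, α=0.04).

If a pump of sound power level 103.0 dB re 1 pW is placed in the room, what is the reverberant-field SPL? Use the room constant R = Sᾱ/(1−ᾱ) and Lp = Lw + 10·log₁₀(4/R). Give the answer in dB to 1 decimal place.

90.9 dB

Σ(Sᵢαᵢ) = 25.5×0.68 + 3.4×0.04 + 4.2×0.08 + 25.5×0.07 + 50.8×0.43 + 4.8×0.04 = 41.633; total area S = 114.2 m^2.
ᾱ = 41.633/114.2 = 0.3646; R = Sᾱ/(1−ᾱ) = 41.633/(1−0.3646) = 65.523 m^2.
Lp = Lw + 10 log₁₀(4/R) = 103.0 -12.14 = 90.9 dB.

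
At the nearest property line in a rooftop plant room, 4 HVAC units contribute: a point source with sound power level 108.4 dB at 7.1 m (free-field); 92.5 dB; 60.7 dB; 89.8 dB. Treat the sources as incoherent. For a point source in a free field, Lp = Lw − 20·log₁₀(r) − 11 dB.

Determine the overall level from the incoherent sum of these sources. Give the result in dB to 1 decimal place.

94.5 dB

Source at 7.1 m: Lp = 108.4 − 20·log₁₀(7.1) − 11 = 80.4 dB.
Σ 10^(Lᵢ/10) = 2.844e+09.
Back to dB: 10·log₁₀ Σ = 94.5 dB.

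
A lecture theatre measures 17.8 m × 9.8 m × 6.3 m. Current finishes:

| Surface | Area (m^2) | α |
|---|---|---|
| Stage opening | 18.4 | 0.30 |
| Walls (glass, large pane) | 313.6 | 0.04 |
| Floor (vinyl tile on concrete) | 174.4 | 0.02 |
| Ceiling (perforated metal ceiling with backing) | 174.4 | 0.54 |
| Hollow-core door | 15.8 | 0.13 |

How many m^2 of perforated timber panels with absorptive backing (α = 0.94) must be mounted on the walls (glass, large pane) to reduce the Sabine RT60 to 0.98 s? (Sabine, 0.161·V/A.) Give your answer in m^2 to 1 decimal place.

Equivalent absorption area: A₁ = 18.4·0.30 + 313.6·0.04 + 174.4·0.02 + 174.4·0.54 + 15.8·0.13 = 117.782 m^2.
Required A₂ = 0.161·1098.972/0.98 = 180.545 sabins.
Absorption to add: 180.545 − 117.782 = 62.763 sabins.
Net gain per m^2: Δα = 0.94 − 0.04 = 0.90.
Panel area = 62.763 / 0.90 = 69.7 m^2.

69.7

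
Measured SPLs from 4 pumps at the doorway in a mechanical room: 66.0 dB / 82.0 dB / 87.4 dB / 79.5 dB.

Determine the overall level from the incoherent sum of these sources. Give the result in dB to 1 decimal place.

Σ 10^(Lᵢ/10) = 8.011e+08.
L_total = 10·log₁₀(8.011e+08) = 89.0 dB.

89.0 dB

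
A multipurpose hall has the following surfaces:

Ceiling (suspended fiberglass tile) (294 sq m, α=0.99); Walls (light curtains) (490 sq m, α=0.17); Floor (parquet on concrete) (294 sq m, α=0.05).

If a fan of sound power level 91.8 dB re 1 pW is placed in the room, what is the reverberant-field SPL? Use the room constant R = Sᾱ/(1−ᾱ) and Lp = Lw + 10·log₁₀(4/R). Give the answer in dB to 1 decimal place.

A = 389.060 sabins; S = 1078.0 sq m.
ᾱ = 0.3609, so room constant R = A/(1−ᾱ) = 608.762 sq m.
Lp = 91.8 + 10·log₁₀(4/608.762) = 91.8 + (-21.82) = 70.0 dB.

70.0 dB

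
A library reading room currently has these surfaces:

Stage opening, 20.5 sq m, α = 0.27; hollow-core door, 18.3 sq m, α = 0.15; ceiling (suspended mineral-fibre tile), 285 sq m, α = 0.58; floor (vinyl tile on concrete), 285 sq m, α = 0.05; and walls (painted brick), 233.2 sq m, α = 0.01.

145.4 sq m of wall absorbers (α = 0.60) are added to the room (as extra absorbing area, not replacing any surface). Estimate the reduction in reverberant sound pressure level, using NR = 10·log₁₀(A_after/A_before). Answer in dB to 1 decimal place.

1.6 dB

A_before = Σ Sᵢαᵢ = 20.5×0.27 + 18.3×0.15 + 285×0.58 + 285×0.05 + 233.2×0.01 = 190.162 sabins.
Added absorption = 145.4 × 0.60 = 87.240 sabins.
A_after = 190.162 + 87.240 = 277.402 sabins.
NR = 10·log₁₀(277.402/190.162) = 1.6 dB.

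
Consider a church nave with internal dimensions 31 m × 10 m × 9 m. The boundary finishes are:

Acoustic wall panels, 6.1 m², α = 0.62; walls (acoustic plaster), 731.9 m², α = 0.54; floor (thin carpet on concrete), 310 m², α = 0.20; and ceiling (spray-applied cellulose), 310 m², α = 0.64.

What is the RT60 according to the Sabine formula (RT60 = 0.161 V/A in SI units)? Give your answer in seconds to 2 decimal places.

0.68 s

Total absorption A = 6.1*0.62 + 731.9*0.54 + 310*0.20 + 310*0.64
  = 3.782 + 395.226 + 62.000 + 198.400 = 659.408 m² sabins.
Room volume: 2790 m³.
Sabine: RT60 = 0.161 × 2790 / 659.408 = 0.68 s.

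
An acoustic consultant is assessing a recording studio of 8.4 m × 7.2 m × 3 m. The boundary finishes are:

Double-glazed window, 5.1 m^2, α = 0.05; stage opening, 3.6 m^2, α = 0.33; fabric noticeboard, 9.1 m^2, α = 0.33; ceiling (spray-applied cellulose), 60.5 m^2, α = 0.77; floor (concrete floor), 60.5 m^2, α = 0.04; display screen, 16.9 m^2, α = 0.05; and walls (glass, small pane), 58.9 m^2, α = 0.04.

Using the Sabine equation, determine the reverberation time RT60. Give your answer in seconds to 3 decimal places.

0.516 s

Equivalent absorption area: A = 5.1·0.05 + 3.6·0.33 + 9.1·0.33 + 60.5·0.77 + 60.5·0.04 + 16.9·0.05 + 58.9·0.04 = 56.652 m^2.
Volume V = 8.4 × 7.2 × 3 = 181.44 m³.
Sabine: RT60 = 0.161 × 181.44 / 56.652 = 0.516 s.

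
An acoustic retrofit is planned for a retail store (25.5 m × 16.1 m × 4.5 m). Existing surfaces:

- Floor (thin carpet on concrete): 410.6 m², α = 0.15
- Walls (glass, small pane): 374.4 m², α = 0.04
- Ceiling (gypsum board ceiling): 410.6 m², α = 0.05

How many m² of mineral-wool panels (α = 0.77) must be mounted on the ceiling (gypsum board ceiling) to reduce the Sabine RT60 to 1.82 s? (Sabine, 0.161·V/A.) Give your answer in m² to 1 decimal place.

Equivalent absorption area: A₁ = 410.6×0.15 + 374.4×0.04 + 410.6×0.05 = 97.096 m².
Required A₂ = 0.161·1847.475/1.82 = 163.430 sabins.
ΔA needed = 163.430 − 97.096 = 66.334 sabins.
Net gain per m²: Δα = 0.77 − 0.05 = 0.72.
Area = ΔA/Δα = 66.334/0.72 = 92.1 m².

92.1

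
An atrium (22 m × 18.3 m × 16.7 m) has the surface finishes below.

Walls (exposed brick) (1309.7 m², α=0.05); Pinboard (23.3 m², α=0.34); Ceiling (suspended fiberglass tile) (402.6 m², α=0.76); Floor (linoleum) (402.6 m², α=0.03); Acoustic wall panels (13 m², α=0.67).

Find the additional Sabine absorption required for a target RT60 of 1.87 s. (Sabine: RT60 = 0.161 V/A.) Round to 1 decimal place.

Total absorption A₁ = 1309.7×0.05 + 23.3×0.34 + 402.6×0.76 + 402.6×0.03 + 13×0.67
  = 65.485 + 7.922 + 305.976 + 12.078 + 8.710 = 400.171 m² sabins.
For T = 1.87 s, need A₂ = 0.161·V/T = 0.161·6723.42/1.87 = 578.861 sabins.
ΔA = A₂ − A₁ = 578.861 − 400.171 = 178.7 sabins.

178.7 sabins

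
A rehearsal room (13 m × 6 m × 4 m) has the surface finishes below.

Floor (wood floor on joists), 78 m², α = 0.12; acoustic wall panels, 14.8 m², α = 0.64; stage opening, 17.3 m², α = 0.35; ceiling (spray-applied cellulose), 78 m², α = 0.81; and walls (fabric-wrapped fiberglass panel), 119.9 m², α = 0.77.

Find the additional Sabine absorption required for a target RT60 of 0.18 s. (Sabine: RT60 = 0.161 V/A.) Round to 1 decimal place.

98.7 sabins

Equivalent absorption area: A₁ = 78*0.12 + 14.8*0.64 + 17.3*0.35 + 78*0.81 + 119.9*0.77 = 180.390 m².
For T = 0.18 s, need A₂ = 0.161·V/T = 0.161·312/0.18 = 279.067 sabins.
Shortfall: 279.067 − 180.390 = 98.7 sabins.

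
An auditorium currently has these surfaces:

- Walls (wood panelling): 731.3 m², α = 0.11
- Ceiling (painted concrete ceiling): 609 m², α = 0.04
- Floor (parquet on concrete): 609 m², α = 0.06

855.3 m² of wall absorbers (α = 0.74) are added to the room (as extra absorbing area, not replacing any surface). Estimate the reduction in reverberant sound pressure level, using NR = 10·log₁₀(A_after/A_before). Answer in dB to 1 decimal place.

7.4 dB

A_before = Σ Sᵢαᵢ = 731.3·0.11 + 609·0.04 + 609·0.06 = 141.343 sabins.
Added absorption = 855.3 × 0.74 = 632.922 sabins.
New total A_after = 774.265 sabins.
NR = 10·log₁₀(774.265/141.343) = 7.4 dB.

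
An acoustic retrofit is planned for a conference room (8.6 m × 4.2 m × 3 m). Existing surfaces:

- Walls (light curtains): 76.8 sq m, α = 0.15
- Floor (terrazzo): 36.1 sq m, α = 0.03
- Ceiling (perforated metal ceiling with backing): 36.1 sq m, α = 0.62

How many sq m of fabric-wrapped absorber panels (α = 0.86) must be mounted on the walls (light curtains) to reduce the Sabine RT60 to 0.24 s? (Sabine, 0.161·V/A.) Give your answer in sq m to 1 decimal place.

Summing Sᵢαᵢ: 11.520 + 1.083 + 22.382 → A₁ = 34.985 sabins.
V = 108.36 m³. Target absorption A₂ = 0.161 × 108.36 / 0.24 = 72.692 sabins.
ΔA needed = 72.692 − 34.985 = 37.707 sabins.
Each sq m of panel replacing the walls (light curtains) adds (0.86 − 0.15) = 0.71 sabins.
Area = ΔA/Δα = 37.707/0.71 = 53.1 sq m.

53.1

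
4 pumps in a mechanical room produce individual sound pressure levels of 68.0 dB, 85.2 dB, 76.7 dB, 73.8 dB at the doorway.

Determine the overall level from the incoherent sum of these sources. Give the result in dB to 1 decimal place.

Sum in the linear (power) domain: Σ 10^(Lᵢ/10) = 10^(68.0/10) + 10^(85.2/10) + 10^(76.7/10) + 10^(73.8/10) = 4.082e+08.
L_total = 10·log₁₀(4.082e+08) = 86.1 dB.

86.1 dB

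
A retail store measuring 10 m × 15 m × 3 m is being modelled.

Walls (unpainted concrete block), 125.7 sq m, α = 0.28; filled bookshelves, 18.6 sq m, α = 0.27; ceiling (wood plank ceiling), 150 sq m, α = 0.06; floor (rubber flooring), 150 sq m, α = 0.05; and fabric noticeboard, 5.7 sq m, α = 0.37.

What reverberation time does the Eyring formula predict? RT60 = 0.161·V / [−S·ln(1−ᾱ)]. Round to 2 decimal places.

1.15 sec

Total surface area S = 125.7 + 18.6 + 150 + 150 + 5.7 = 450.0 sq m.
Σ(Sᵢαᵢ) = 125.7·0.28 + 18.6·0.27 + 150·0.06 + 150·0.05 + 5.7·0.37 = 58.827.
ᾱ = 58.827 / 450.0 = 0.1307.
−S·ln(1−ᾱ) = −450.0 × ln(1 − 0.1307) = 63.030.
V = 10 × 15 × 3 = 450 m³.
RT60 = 0.161 × 450 / 63.030 = 1.15 s.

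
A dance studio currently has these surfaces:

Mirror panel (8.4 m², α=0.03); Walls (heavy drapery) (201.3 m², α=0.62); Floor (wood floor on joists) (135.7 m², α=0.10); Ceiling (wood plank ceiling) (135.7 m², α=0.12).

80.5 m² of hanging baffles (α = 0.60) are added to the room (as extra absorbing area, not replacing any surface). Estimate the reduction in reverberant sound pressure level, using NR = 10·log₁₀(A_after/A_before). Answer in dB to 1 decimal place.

1.2 dB

A_before = Σ Sᵢαᵢ = 8.4*0.03 + 201.3*0.62 + 135.7*0.10 + 135.7*0.12 = 154.912 sabins.
Treatment contributes 80.5·0.60 = 48.300 sabins.
A_after = 154.912 + 48.300 = 203.212 sabins.
NR = 10·log₁₀(203.212/154.912) = 1.2 dB.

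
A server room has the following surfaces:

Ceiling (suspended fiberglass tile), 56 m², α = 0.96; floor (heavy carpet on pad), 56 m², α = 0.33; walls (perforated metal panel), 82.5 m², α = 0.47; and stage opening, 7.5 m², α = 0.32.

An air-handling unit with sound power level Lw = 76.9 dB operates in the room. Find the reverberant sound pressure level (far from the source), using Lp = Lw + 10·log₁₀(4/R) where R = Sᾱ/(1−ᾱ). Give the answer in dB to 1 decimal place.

A = 113.415 sabins; S = 202.0 m².
ᾱ = 0.5615, so room constant R = A/(1−ᾱ) = 258.643 m².
Lp = 76.9 + 10·log₁₀(4/258.643) = 76.9 + (-18.11) = 58.8 dB.

58.8 dB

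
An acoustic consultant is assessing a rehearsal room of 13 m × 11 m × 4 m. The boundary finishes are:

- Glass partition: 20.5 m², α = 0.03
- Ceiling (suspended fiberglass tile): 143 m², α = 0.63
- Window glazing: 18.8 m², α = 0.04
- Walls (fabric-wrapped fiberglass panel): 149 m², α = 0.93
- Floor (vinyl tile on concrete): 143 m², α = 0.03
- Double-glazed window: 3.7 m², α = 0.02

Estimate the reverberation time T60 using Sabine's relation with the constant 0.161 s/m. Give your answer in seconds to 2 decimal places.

Summing Sᵢαᵢ: 0.615 + 90.090 + 0.752 + 138.570 + 4.290 + 0.074 → A = 234.391 sabins.
Room volume: 572 m³.
Sabine: RT60 = 0.161 × 572 / 234.391 = 0.39 s.

0.39 s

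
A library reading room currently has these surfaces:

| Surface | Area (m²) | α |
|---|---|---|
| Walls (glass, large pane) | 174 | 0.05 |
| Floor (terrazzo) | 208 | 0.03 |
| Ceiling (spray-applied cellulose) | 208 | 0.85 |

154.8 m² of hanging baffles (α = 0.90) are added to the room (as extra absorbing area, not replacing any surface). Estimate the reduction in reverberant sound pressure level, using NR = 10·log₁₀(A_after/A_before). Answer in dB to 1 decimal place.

A_before = Σ Sᵢαᵢ = 174×0.05 + 208×0.03 + 208×0.85 = 191.740 sabins.
Added absorption = 154.8 × 0.90 = 139.320 sabins.
A_after = 191.740 + 139.320 = 331.060 sabins.
Reduction = 10 log₁₀(A_after/A_before) = 10 log₁₀(1.7266) = 2.4 dB.

2.4 dB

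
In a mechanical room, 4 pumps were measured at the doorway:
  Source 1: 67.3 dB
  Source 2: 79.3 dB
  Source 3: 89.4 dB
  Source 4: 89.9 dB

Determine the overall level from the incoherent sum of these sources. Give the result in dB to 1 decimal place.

92.9 dB

Sum in the linear (power) domain: Σ 10^(Lᵢ/10) = 10^(67.3/10) + 10^(79.3/10) + 10^(89.4/10) + 10^(89.9/10) = 1.939e+09.
Combined level = 10 log₁₀(1.939e+09) = 92.9 dB.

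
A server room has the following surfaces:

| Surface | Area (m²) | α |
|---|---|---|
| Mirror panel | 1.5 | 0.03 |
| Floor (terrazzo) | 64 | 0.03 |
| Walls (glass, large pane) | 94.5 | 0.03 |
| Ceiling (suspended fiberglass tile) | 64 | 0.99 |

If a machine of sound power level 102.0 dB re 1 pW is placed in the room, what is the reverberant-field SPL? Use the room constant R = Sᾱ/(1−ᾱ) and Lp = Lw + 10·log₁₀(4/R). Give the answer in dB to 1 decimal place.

88.1 dB

Σ(Sᵢαᵢ) = 1.5·0.03 + 64·0.03 + 94.5·0.03 + 64·0.99 = 68.160; total area S = 224.0 m².
ᾱ = 0.3043, so room constant R = A/(1−ᾱ) = 97.973 m².
Lp = Lw + 10 log₁₀(4/R) = 102.0 -13.89 = 88.1 dB.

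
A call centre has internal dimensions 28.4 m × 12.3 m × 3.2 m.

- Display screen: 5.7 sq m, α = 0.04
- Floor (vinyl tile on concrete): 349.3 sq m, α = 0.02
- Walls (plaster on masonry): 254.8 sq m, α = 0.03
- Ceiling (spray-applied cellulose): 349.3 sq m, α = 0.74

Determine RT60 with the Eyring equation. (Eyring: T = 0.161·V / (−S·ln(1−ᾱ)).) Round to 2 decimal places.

S = Σ Sᵢ = 959.1 sq m.
Σ(Sᵢαᵢ) = 5.7·0.04 + 349.3·0.02 + 254.8·0.03 + 349.3·0.74 = 273.340.
ᾱ = 273.340 / 959.1 = 0.2850.
Eyring denominator: −S ln(1−ᾱ) = 321.752.
V = 28.4 × 12.3 × 3.2 = 1117.824 m³.
RT60 = 0.161 × 1117.824 / 321.752 = 0.56 s.

0.56 s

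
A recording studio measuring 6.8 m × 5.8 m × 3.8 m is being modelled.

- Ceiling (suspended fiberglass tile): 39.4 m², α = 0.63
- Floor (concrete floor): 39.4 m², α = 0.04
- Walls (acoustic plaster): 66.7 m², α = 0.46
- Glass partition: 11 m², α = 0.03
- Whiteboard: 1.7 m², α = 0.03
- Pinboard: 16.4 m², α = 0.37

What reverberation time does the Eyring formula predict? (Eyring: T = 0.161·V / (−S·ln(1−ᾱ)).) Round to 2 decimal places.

Total surface area S = 39.4 + 39.4 + 66.7 + 11 + 1.7 + 16.4 = 174.6 m².
Σ(Sᵢαᵢ) = 39.4·0.63 + 39.4·0.04 + 66.7·0.46 + 11·0.03 + 1.7·0.03 + 16.4·0.37 = 63.529.
ᾱ = 63.529 / 174.6 = 0.3639.
−S·ln(1−ᾱ) = −174.6 × ln(1 − 0.3639) = 78.989.
V = 6.8 × 5.8 × 3.8 = 149.872 m³.
RT60 = 0.161 × 149.872 / 78.989 = 0.31 s.

0.31 s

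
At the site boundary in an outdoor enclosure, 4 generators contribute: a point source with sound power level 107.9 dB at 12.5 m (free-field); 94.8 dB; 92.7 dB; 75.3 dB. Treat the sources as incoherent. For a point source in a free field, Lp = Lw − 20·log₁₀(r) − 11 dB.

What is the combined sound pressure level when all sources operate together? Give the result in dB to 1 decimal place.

Source at 12.5 m: Lp = 107.9 − 20·log₁₀(12.5) − 11 = 75.0 dB.
Sum in the linear (power) domain: Σ 10^(Lᵢ/10) = 10^(75.0/10) + 10^(94.8/10) + 10^(92.7/10) + 10^(75.3/10) = 4.948e+09.
Combined level = 10 log₁₀(4.948e+09) = 96.9 dB.

96.9 dB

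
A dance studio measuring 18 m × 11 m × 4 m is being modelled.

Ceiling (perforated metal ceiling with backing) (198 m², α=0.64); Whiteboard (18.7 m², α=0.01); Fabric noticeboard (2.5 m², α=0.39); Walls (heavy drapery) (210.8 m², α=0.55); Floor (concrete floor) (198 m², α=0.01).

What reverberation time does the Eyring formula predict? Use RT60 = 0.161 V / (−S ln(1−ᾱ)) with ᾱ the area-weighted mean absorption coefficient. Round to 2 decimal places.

0.41 s

Total surface area S = 198 + 18.7 + 2.5 + 210.8 + 198 = 628.0 m².
Absorption A = 198×0.64 + 18.7×0.01 + 2.5×0.39 + 210.8×0.55 + 198×0.01 = 245.802 sabins.
Mean coefficient ᾱ = A/S = 0.3914.
Eyring denominator: −S ln(1−ᾱ) = 311.861.
V = 18 × 11 × 4 = 792 m³.
RT60 = 0.161 × 792 / 311.861 = 0.41 s.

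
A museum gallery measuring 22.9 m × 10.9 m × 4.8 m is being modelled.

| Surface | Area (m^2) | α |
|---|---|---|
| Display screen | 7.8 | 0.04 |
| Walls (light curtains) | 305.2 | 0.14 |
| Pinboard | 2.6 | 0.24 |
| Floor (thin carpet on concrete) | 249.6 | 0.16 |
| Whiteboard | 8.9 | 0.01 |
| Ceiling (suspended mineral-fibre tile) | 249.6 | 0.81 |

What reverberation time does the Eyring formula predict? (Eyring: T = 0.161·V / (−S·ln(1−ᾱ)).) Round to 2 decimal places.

0.55 s

S = Σ Sᵢ = 823.7 m^2.
Absorption A = 7.8×0.04 + 305.2×0.14 + 2.6×0.24 + 249.6×0.16 + 8.9×0.01 + 249.6×0.81 = 285.865 sabins.
ᾱ = 285.865 / 823.7 = 0.3470.
Eyring denominator: −S ln(1−ᾱ) = 351.043.
V = 22.9 × 10.9 × 4.8 = 1198.128 m³.
RT60 = 0.161 × 1198.128 / 351.043 = 0.55 s.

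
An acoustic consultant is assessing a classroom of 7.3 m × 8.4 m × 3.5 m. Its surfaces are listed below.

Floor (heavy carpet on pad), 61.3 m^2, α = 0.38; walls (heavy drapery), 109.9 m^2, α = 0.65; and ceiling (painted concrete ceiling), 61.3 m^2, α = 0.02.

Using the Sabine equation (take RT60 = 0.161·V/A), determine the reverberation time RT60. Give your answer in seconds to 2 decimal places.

0.36 seconds

A = Σ Sᵢαᵢ = 61.3·0.38 + 109.9·0.65 + 61.3·0.02 = 95.955 sabins.
V = 7.3·8.4·3.5 = 214.62 m³.
T = 0.161 V/A = 0.161·214.62/95.955 = 0.36 s.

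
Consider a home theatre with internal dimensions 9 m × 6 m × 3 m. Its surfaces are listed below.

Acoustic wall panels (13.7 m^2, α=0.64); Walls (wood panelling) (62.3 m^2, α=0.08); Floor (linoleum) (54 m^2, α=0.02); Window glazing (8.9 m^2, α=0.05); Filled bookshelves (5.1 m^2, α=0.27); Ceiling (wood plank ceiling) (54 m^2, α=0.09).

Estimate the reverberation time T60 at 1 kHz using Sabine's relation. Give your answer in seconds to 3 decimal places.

1.212 s

A = Σ Sᵢαᵢ = 13.7×0.64 + 62.3×0.08 + 54×0.02 + 8.9×0.05 + 5.1×0.27 + 54×0.09 = 21.514 sabins.
Room volume: 162 m³.
T = 0.161 V/A = 0.161·162/21.514 = 1.212 s.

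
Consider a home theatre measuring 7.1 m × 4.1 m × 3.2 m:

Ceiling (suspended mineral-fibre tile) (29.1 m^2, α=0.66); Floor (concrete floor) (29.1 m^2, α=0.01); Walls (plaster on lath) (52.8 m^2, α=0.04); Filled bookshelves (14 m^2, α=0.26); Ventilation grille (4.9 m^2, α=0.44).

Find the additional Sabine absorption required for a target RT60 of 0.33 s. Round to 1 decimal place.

18.0 sabins

Equivalent absorption area: A₁ = 29.1*0.66 + 29.1*0.01 + 52.8*0.04 + 14*0.26 + 4.9*0.44 = 27.405 m^2.
Target A₂ = 0.161·93.152/0.33 = 45.447 sabins (V = 93.152 m³).
Additional absorption ΔA = 45.447 − 27.405 = 18.0 sabins.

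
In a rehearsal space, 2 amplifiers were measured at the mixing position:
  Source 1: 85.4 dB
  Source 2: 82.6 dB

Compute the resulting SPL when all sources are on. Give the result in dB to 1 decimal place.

87.2 dB

Converting to relative power and adding: 10^(85.4/10) + 10^(82.6/10) = 5.287e+08.
Combined level = 10 log₁₀(5.287e+08) = 87.2 dB.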